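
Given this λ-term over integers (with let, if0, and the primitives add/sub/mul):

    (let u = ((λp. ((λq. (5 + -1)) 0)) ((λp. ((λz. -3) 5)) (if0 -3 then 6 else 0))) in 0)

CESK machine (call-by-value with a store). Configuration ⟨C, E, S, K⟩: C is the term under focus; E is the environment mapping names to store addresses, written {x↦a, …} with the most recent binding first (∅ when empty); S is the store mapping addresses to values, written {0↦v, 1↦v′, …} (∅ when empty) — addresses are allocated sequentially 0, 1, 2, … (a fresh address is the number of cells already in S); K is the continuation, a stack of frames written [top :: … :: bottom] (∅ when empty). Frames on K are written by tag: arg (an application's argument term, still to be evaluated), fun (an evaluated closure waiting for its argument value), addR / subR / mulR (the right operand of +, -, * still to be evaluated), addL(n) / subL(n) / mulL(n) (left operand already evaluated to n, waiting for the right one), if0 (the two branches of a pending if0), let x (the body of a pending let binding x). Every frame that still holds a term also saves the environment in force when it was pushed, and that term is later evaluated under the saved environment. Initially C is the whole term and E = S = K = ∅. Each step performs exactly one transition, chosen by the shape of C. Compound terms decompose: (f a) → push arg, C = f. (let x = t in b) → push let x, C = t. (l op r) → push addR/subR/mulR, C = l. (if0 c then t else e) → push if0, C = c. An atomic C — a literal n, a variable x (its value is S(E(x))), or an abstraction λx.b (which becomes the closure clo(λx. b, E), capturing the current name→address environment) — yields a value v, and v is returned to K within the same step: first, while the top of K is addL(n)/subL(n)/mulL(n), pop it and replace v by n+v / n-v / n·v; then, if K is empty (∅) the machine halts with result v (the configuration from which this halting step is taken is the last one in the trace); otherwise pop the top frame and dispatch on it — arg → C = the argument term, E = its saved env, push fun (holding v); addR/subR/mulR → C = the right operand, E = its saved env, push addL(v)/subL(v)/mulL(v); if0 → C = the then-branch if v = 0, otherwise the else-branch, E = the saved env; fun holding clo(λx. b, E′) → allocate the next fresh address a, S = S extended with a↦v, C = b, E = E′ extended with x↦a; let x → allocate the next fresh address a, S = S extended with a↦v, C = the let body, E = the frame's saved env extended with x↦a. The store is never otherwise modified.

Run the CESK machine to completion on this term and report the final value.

Answer: 0

Machine steps:
0. [C=(let u = ((λp. ((λq. (5 + -1)) 0)) ((λp. ((λz. -3) 5)) (if0 -3 then 6 else 0))) in 0) | E=∅ | S=∅ | K=∅]
1. [C=((λp. ((λq. (5 + -1)) 0)) ((λp. ((λz. -3) 5)) (if0 -3 then 6 else 0))) | E=∅ | S=∅ | K=[let u]]
2. [C=(λp. ((λq. (5 + -1)) 0)) | E=∅ | S=∅ | K=[arg :: let u]]
3. [C=((λp. ((λz. -3) 5)) (if0 -3 then 6 else 0)) | E=∅ | S=∅ | K=[fun :: let u]]
4. [C=(λp. ((λz. -3) 5)) | E=∅ | S=∅ | K=[arg :: fun :: let u]]
5. [C=(if0 -3 then 6 else 0) | E=∅ | S=∅ | K=[fun :: fun :: let u]]
6. [C=-3 | E=∅ | S=∅ | K=[if0 :: fun :: fun :: let u]]
7. [C=0 | E=∅ | S=∅ | K=[fun :: fun :: let u]]
8. [C=((λz. -3) 5) | E={p↦0} | S={0↦0} | K=[fun :: let u]]
9. [C=(λz. -3) | E={p↦0} | S={0↦0} | K=[arg :: fun :: let u]]
10. [C=5 | E={p↦0} | S={0↦0} | K=[fun :: fun :: let u]]
11. [C=-3 | E={z↦1, p↦0} | S={0↦0, 1↦5} | K=[fun :: let u]]
12. [C=((λq. (5 + -1)) 0) | E={p↦2} | S={0↦0, 1↦5, 2↦-3} | K=[let u]]
13. [C=(λq. (5 + -1)) | E={p↦2} | S={0↦0, 1↦5, 2↦-3} | K=[arg :: let u]]
14. [C=0 | E={p↦2} | S={0↦0, 1↦5, 2↦-3} | K=[fun :: let u]]
15. [C=(5 + -1) | E={q↦3, p↦2} | S={0↦0, 1↦5, 2↦-3, 3↦0} | K=[let u]]
16. [C=5 | E={q↦3, p↦2} | S={0↦0, 1↦5, 2↦-3, 3↦0} | K=[addR :: let u]]
17. [C=-1 | E={q↦3, p↦2} | S={0↦0, 1↦5, 2↦-3, 3↦0} | K=[addL(5) :: let u]]
18. [C=0 | E={u↦4} | S={0↦0, 1↦5, 2↦-3, 3↦0, 4↦4} | K=∅]
→ final value 0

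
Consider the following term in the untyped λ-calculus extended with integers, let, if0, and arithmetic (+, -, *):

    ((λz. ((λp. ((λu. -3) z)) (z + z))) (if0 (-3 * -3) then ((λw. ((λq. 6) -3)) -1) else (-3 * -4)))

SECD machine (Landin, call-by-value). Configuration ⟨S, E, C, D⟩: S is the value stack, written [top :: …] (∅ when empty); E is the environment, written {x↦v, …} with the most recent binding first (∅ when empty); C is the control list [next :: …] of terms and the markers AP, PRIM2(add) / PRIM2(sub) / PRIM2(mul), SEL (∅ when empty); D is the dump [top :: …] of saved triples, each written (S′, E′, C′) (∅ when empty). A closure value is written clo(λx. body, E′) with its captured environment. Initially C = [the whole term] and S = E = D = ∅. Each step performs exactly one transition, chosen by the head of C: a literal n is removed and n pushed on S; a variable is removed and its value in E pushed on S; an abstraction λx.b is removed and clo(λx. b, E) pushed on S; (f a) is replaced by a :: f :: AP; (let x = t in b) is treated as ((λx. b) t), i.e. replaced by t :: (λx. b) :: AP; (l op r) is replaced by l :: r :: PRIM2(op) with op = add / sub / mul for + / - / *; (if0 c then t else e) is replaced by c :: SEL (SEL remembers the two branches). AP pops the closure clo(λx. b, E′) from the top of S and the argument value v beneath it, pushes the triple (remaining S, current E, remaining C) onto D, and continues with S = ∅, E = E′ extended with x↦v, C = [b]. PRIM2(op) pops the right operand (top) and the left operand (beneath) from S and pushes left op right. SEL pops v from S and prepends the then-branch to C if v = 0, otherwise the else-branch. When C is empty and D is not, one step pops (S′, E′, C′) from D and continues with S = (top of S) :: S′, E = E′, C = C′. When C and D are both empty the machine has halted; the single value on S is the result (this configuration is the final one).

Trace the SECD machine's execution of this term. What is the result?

[0] <S=∅, E=∅, C=[((λz. ((λp. ((λu. -3) z)) (z + z))) (if0 (-3 * -3) then ((λw. ((λq. 6) -3)) -1) else (-3 * -4)))], D=∅>
[1] <S=∅, E=∅, C=[(if0 (-3 * -3) then ((λw. ((λq. 6) -3)) -1) else (-3 * -4)) :: (λz. ((λp. ((λu. -3) z)) (z + z))) :: AP], D=∅>
[2] <S=∅, E=∅, C=[(-3 * -3) :: SEL :: (λz. ((λp. ((λu. -3) z)) (z + z))) :: AP], D=∅>
[3] <S=∅, E=∅, C=[-3 :: -3 :: PRIM2(mul) :: SEL :: (λz. ((λp. ((λu. -3) z)) (z + z))) :: AP], D=∅>
[4] <S=[-3], E=∅, C=[-3 :: PRIM2(mul) :: SEL :: (λz. ((λp. ((λu. -3) z)) (z + z))) :: AP], D=∅>
[5] <S=[-3 :: -3], E=∅, C=[PRIM2(mul) :: SEL :: (λz. ((λp. ((λu. -3) z)) (z + z))) :: AP], D=∅>
[6] <S=[9], E=∅, C=[SEL :: (λz. ((λp. ((λu. -3) z)) (z + z))) :: AP], D=∅>
[7] <S=∅, E=∅, C=[(-3 * -4) :: (λz. ((λp. ((λu. -3) z)) (z + z))) :: AP], D=∅>
[8] <S=∅, E=∅, C=[-3 :: -4 :: PRIM2(mul) :: (λz. ((λp. ((λu. -3) z)) (z + z))) :: AP], D=∅>
[9] <S=[-3], E=∅, C=[-4 :: PRIM2(mul) :: (λz. ((λp. ((λu. -3) z)) (z + z))) :: AP], D=∅>
[10] <S=[-4 :: -3], E=∅, C=[PRIM2(mul) :: (λz. ((λp. ((λu. -3) z)) (z + z))) :: AP], D=∅>
[11] <S=[12], E=∅, C=[(λz. ((λp. ((λu. -3) z)) (z + z))) :: AP], D=∅>
[12] <S=[clo(λz. ((λp. ((λu. -3) z)) (z + z)), ∅) :: 12], E=∅, C=[AP], D=∅>
[13] <S=∅, E={z↦12}, C=[((λp. ((λu. -3) z)) (z + z))], D=[(∅, ∅, ∅)]>
[14] <S=∅, E={z↦12}, C=[(z + z) :: (λp. ((λu. -3) z)) :: AP], D=[(∅, ∅, ∅)]>
[15] <S=∅, E={z↦12}, C=[z :: z :: PRIM2(add) :: (λp. ((λu. -3) z)) :: AP], D=[(∅, ∅, ∅)]>
[16] <S=[12], E={z↦12}, C=[z :: PRIM2(add) :: (λp. ((λu. -3) z)) :: AP], D=[(∅, ∅, ∅)]>
[17] <S=[12 :: 12], E={z↦12}, C=[PRIM2(add) :: (λp. ((λu. -3) z)) :: AP], D=[(∅, ∅, ∅)]>
[18] <S=[24], E={z↦12}, C=[(λp. ((λu. -3) z)) :: AP], D=[(∅, ∅, ∅)]>
[19] <S=[clo(λp. ((λu. -3) z), {z↦12}) :: 24], E={z↦12}, C=[AP], D=[(∅, ∅, ∅)]>
[20] <S=∅, E={p↦24, z↦12}, C=[((λu. -3) z)], D=[(∅, {z↦12}, ∅) :: (∅, ∅, ∅)]>
[21] <S=∅, E={p↦24, z↦12}, C=[z :: (λu. -3) :: AP], D=[(∅, {z↦12}, ∅) :: (∅, ∅, ∅)]>
[22] <S=[12], E={p↦24, z↦12}, C=[(λu. -3) :: AP], D=[(∅, {z↦12}, ∅) :: (∅, ∅, ∅)]>
[23] <S=[clo(λu. -3, {p↦24, z↦12}) :: 12], E={p↦24, z↦12}, C=[AP], D=[(∅, {z↦12}, ∅) :: (∅, ∅, ∅)]>
[24] <S=∅, E={u↦12, p↦24, z↦12}, C=[-3], D=[(∅, {p↦24, z↦12}, ∅) :: (∅, {z↦12}, ∅) :: (∅, ∅, ∅)]>
[25] <S=[-3], E={u↦12, p↦24, z↦12}, C=∅, D=[(∅, {p↦24, z↦12}, ∅) :: (∅, {z↦12}, ∅) :: (∅, ∅, ∅)]>
[26] <S=[-3], E={p↦24, z↦12}, C=∅, D=[(∅, {z↦12}, ∅) :: (∅, ∅, ∅)]>
[27] <S=[-3], E={z↦12}, C=∅, D=[(∅, ∅, ∅)]>
[28] <S=[-3], E=∅, C=∅, D=∅>
→ final value -3

Answer: -3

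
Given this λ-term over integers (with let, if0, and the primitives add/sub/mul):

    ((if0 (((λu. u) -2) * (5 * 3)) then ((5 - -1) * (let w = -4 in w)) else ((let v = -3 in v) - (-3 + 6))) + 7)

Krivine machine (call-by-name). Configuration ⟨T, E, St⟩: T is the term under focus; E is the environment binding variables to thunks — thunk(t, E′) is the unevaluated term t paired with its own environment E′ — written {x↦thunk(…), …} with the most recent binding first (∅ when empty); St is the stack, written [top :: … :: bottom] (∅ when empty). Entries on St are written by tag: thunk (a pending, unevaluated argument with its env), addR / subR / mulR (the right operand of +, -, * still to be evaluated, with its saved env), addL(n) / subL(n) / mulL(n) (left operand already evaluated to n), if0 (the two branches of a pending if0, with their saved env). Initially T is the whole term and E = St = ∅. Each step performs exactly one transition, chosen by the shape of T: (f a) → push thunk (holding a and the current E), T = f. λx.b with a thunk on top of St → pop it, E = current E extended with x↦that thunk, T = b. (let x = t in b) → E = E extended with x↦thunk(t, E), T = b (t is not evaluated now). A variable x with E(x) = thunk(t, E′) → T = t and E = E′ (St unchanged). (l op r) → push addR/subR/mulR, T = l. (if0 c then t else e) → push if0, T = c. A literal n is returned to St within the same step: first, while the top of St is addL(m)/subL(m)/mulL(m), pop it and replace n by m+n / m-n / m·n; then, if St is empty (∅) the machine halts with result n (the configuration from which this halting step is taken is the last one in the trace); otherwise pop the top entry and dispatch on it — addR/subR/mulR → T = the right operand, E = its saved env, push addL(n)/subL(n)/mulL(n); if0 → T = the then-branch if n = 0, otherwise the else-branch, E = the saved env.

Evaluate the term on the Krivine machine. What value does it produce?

step 0: <T=((if0 (((λu. u) -2) * (5 * 3)) then ((5 - -1) * (let w = -4 in w)) else ((let v = -3 in v) - (-3 + 6))) + 7), E=∅, St=∅>
step 1: <T=(if0 (((λu. u) -2) * (5 * 3)) then ((5 - -1) * (let w = -4 in w)) else ((let v = -3 in v) - (-3 + 6))), E=∅, St=[addR]>
step 2: <T=(((λu. u) -2) * (5 * 3)), E=∅, St=[if0 :: addR]>
step 3: <T=((λu. u) -2), E=∅, St=[mulR :: if0 :: addR]>
step 4: <T=(λu. u), E=∅, St=[thunk :: mulR :: if0 :: addR]>
step 5: <T=u, E={u↦thunk(-2, ∅)}, St=[mulR :: if0 :: addR]>
step 6: <T=-2, E=∅, St=[mulR :: if0 :: addR]>
step 7: <T=(5 * 3), E=∅, St=[mulL(-2) :: if0 :: addR]>
step 8: <T=5, E=∅, St=[mulR :: mulL(-2) :: if0 :: addR]>
step 9: <T=3, E=∅, St=[mulL(5) :: mulL(-2) :: if0 :: addR]>
step 10: <T=((let v = -3 in v) - (-3 + 6)), E=∅, St=[addR]>
step 11: <T=(let v = -3 in v), E=∅, St=[subR :: addR]>
step 12: <T=v, E={v↦thunk(-3, ∅)}, St=[subR :: addR]>
step 13: <T=-3, E=∅, St=[subR :: addR]>
step 14: <T=(-3 + 6), E=∅, St=[subL(-3) :: addR]>
step 15: <T=-3, E=∅, St=[addR :: subL(-3) :: addR]>
step 16: <T=6, E=∅, St=[addL(-3) :: subL(-3) :: addR]>
step 17: <T=7, E=∅, St=[addL(-6)]>
→ final value 1

Answer: 1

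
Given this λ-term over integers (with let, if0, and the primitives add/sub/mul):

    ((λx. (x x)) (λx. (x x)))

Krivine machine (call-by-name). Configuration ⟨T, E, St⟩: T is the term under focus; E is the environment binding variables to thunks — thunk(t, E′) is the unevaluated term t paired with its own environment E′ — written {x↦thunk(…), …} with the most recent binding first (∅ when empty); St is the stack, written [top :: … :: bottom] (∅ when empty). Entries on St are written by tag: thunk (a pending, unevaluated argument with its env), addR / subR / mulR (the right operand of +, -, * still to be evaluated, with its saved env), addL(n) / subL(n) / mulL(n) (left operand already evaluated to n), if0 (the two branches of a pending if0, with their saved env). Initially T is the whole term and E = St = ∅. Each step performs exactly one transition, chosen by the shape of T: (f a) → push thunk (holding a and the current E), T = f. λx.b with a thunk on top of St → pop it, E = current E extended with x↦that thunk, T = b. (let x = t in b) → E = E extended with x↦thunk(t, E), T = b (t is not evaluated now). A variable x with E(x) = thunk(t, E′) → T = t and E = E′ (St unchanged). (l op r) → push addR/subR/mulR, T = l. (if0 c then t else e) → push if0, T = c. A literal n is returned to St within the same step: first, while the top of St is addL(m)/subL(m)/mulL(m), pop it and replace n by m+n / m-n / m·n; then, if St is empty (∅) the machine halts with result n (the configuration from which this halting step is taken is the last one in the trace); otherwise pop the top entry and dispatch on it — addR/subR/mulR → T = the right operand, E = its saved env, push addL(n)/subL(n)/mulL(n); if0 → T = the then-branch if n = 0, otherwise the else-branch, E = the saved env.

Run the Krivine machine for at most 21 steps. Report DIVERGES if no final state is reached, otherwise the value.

Answer: DIVERGES (no final state within 21 steps)

Execution trace:
[0] <T=((λx. (x x)) (λx. (x x))), E=∅, St=∅>
[1] <T=(λx. (x x)), E=∅, St=[thunk]>
[2] <T=(x x), E={x↦thunk((λx. (x x)), ∅)}, St=∅>
[3] <T=x, E={x↦thunk((λx. (x x)), ∅)}, St=[thunk]>
[4] <T=(λx. (x x)), E=∅, St=[thunk]>
[5] <T=(x x), E={x↦thunk(x, {x↦thunk((λx. (x x)), ∅)})}, St=∅>
[6] <T=x, E={x↦thunk(x, {x↦thunk((λx. (x x)), ∅)})}, St=[thunk]>
[7] <T=x, E={x↦thunk((λx. (x x)), ∅)}, St=[thunk]>
[8] <T=(λx. (x x)), E=∅, St=[thunk]>
[9] <T=(x x), E={x↦thunk(x, {x↦thunk(x, {x↦thunk((λx. (x x)), ∅)})})}, St=∅>
[10] <T=x, E={x↦thunk(x, {x↦thunk(x, {x↦thunk((λx. (x x)), ∅)})})}, St=[thunk]>
[11] <T=x, E={x↦thunk(x, {x↦thunk((λx. (x x)), ∅)})}, St=[thunk]>
[12] <T=x, E={x↦thunk((λx. (x x)), ∅)}, St=[thunk]>
[13] <T=(λx. (x x)), E=∅, St=[thunk]>
[14] <T=(x x), E={x↦thunk(x, {x↦thunk(x, {x↦thunk(x, {x↦thunk((λx. (x x)), ∅)})})})}, St=∅>
[15] <T=x, E={x↦thunk(x, {x↦thunk(x, {x↦thunk(x, {x↦thunk((λx. (x x)), ∅)})})})}, St=[thunk]>
[16] <T=x, E={x↦thunk(x, {x↦thunk(x, {x↦thunk((λx. (x x)), ∅)})})}, St=[thunk]>
[17] <T=x, E={x↦thunk(x, {x↦thunk((λx. (x x)), ∅)})}, St=[thunk]>
[18] <T=x, E={x↦thunk((λx. (x x)), ∅)}, St=[thunk]>
[19] <T=(λx. (x x)), E=∅, St=[thunk]>
[20] <T=(x x), E={x↦thunk(x, {x↦thunk(x, {x↦thunk(x, {x↦thunk(x, {x↦thunk((λx. (x x)), ∅)})})})})}, St=∅>
[21] <T=x, E={x↦thunk(x, {x↦thunk(x, {x↦thunk(x, {x↦thunk(x, {x↦thunk((λx. (x x)), ∅)})})})})}, St=[thunk]>
→ 21 transitions taken and the configuration is still not final: no result within 21 steps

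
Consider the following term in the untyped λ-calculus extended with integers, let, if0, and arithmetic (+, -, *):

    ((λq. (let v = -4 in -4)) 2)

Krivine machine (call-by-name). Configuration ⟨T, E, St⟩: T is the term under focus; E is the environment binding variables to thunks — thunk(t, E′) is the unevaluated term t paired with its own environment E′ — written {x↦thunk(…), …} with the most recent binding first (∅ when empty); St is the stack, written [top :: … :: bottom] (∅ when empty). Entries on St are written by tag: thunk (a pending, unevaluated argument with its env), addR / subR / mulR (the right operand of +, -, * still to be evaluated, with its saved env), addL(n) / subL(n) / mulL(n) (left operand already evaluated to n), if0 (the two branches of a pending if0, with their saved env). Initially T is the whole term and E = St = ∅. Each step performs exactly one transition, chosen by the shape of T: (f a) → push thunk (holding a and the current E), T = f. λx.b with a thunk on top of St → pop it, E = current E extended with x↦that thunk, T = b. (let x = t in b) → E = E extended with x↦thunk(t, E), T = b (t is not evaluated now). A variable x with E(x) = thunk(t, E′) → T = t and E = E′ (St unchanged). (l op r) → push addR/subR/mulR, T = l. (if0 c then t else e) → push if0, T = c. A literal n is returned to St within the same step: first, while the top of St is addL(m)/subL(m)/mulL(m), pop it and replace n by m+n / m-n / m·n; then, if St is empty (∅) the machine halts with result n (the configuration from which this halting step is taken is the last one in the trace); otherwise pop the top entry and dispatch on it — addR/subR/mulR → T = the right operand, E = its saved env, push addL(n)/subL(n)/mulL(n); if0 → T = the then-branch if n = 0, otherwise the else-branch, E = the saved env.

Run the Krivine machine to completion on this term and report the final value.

t=0: <T=((λq. (let v = -4 in -4)) 2), E=∅, St=∅>
t=1: <T=(λq. (let v = -4 in -4)), E=∅, St=[thunk]>
t=2: <T=(let v = -4 in -4), E={q↦thunk(2, ∅)}, St=∅>
t=3: <T=-4, E={v↦thunk(-4, {q↦thunk(2, ∅)}), q↦thunk(2, ∅)}, St=∅>
→ final value -4

Answer: -4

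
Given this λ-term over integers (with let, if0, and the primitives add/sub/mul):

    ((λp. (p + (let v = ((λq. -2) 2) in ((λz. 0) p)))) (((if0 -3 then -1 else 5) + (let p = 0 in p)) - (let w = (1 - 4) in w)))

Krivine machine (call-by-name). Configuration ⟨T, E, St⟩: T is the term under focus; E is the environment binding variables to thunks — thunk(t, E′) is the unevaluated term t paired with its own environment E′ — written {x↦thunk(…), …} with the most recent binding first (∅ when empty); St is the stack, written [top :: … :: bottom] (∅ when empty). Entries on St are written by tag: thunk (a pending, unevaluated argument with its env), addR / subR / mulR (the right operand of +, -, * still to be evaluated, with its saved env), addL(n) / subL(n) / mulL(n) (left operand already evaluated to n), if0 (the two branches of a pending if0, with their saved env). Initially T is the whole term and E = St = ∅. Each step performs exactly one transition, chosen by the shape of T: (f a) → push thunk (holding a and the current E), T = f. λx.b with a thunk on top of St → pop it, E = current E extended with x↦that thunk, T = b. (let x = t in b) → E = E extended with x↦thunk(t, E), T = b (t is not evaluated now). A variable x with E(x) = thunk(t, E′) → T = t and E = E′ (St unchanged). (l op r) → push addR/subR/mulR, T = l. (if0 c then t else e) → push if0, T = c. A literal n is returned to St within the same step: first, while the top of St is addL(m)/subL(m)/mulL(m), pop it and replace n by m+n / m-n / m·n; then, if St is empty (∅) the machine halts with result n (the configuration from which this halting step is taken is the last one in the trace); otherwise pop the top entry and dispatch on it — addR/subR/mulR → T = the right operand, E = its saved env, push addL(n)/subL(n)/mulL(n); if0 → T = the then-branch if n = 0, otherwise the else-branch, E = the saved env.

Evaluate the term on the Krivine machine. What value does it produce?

Answer: 8

Execution trace:
0. [T=((λp. (p + (let v = ((λq. -2) 2) in ((λz. 0) p)))) (((if0 -3 then -1 else 5) + (let p = 0 in p)) - (let w = (1 - 4) in w))) | E=∅ | St=∅]
1. [T=(λp. (p + (let v = ((λq. -2) 2) in ((λz. 0) p)))) | E=∅ | St=[thunk]]
2. [T=(p + (let v = ((λq. -2) 2) in ((λz. 0) p))) | E={p↦thunk((((if0 -3 then -1 else 5) + (let p = 0 in p)) - (let w = (1 - 4) in w)), ∅)} | St=∅]
3. [T=p | E={p↦thunk((((if0 -3 then -1 else 5) + (let p = 0 in p)) - (let w = (1 - 4) in w)), ∅)} | St=[addR]]
4. [T=(((if0 -3 then -1 else 5) + (let p = 0 in p)) - (let w = (1 - 4) in w)) | E=∅ | St=[addR]]
5. [T=((if0 -3 then -1 else 5) + (let p = 0 in p)) | E=∅ | St=[subR :: addR]]
6. [T=(if0 -3 then -1 else 5) | E=∅ | St=[addR :: subR :: addR]]
7. [T=-3 | E=∅ | St=[if0 :: addR :: subR :: addR]]
8. [T=5 | E=∅ | St=[addR :: subR :: addR]]
9. [T=(let p = 0 in p) | E=∅ | St=[addL(5) :: subR :: addR]]
10. [T=p | E={p↦thunk(0, ∅)} | St=[addL(5) :: subR :: addR]]
11. [T=0 | E=∅ | St=[addL(5) :: subR :: addR]]
12. [T=(let w = (1 - 4) in w) | E=∅ | St=[subL(5) :: addR]]
13. [T=w | E={w↦thunk((1 - 4), ∅)} | St=[subL(5) :: addR]]
14. [T=(1 - 4) | E=∅ | St=[subL(5) :: addR]]
15. [T=1 | E=∅ | St=[subR :: subL(5) :: addR]]
16. [T=4 | E=∅ | St=[subL(1) :: subL(5) :: addR]]
17. [T=(let v = ((λq. -2) 2) in ((λz. 0) p)) | E={p↦thunk((((if0 -3 then -1 else 5) + (let p = 0 in p)) - (let w = (1 - 4) in w)), ∅)} | St=[addL(8)]]
18. [T=((λz. 0) p) | E={v↦thunk(((λq. -2) 2), {p↦thunk((((if0 -3 then -1 else 5) + (let p = 0 in p)) - (let w = (1 - 4) in w)), ∅)}), p↦thunk((((if0 -3 then -1 else 5) + (let p = 0 in p)) - (let w = (1 - 4) in w)), ∅)} | St=[addL(8)]]
19. [T=(λz. 0) | E={v↦thunk(((λq. -2) 2), {p↦thunk((((if0 -3 then -1 else 5) + (let p = 0 in p)) - (let w = (1 - 4) in w)), ∅)}), p↦thunk((((if0 -3 then -1 else 5) + (let p = 0 in p)) - (let w = (1 - 4) in w)), ∅)} | St=[thunk :: addL(8)]]
20. [T=0 | E={z↦thunk(p, {v↦thunk(((λq. -2) 2), {p↦thunk((((if0 -3 then -1 else 5) + (let p = 0 in p)) - (let w = (1 - 4) in w)), ∅)}), p↦thunk((((if0 -3 then -1 else 5) + (let p = 0 in p)) - (let w = (1 - 4) in w)), ∅)}), v↦thunk(((λq. -2) 2), {p↦thunk((((if0 -3 then -1 else 5) + (let p = 0 in p)) - (let w = (1 - 4) in w)), ∅)}), p↦thunk((((if0 -3 then -1 else 5) + (let p = 0 in p)) - (let w = (1 - 4) in w)), ∅)} | St=[addL(8)]]
→ final value 8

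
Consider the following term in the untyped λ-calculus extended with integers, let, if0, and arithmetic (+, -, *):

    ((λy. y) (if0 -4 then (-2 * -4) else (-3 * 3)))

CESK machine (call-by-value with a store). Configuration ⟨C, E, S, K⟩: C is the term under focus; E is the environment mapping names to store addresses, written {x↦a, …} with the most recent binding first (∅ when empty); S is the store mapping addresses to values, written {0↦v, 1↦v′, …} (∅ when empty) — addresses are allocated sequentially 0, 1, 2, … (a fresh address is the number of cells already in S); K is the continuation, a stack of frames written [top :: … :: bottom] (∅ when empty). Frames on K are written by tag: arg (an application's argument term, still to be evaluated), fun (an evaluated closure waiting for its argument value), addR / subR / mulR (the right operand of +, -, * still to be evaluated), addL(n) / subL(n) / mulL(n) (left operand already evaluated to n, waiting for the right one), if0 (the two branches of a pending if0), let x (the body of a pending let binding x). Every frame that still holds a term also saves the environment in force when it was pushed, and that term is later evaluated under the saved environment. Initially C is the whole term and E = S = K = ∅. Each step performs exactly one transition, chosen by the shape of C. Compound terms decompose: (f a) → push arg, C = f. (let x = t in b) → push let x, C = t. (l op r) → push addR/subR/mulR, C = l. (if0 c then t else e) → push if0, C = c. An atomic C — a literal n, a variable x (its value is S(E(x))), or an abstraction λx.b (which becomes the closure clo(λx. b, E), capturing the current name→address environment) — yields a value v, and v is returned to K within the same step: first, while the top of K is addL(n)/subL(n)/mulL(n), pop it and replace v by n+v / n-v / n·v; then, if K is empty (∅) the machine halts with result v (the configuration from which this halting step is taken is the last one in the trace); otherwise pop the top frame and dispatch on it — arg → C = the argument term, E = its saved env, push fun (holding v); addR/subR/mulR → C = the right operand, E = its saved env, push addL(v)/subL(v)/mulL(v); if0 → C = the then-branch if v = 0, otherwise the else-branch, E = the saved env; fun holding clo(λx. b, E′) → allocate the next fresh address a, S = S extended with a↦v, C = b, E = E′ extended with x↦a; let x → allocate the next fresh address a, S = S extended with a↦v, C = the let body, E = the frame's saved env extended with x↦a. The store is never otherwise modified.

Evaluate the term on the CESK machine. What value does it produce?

t=0: [C=((λy. y) (if0 -4 then (-2 * -4) else (-3 * 3))) | E=∅ | S=∅ | K=∅]
t=1: [C=(λy. y) | E=∅ | S=∅ | K=[arg]]
t=2: [C=(if0 -4 then (-2 * -4) else (-3 * 3)) | E=∅ | S=∅ | K=[fun]]
t=3: [C=-4 | E=∅ | S=∅ | K=[if0 :: fun]]
t=4: [C=(-3 * 3) | E=∅ | S=∅ | K=[fun]]
t=5: [C=-3 | E=∅ | S=∅ | K=[mulR :: fun]]
t=6: [C=3 | E=∅ | S=∅ | K=[mulL(-3) :: fun]]
t=7: [C=y | E={y↦0} | S={0↦-9} | K=∅]
→ final value -9

Answer: -9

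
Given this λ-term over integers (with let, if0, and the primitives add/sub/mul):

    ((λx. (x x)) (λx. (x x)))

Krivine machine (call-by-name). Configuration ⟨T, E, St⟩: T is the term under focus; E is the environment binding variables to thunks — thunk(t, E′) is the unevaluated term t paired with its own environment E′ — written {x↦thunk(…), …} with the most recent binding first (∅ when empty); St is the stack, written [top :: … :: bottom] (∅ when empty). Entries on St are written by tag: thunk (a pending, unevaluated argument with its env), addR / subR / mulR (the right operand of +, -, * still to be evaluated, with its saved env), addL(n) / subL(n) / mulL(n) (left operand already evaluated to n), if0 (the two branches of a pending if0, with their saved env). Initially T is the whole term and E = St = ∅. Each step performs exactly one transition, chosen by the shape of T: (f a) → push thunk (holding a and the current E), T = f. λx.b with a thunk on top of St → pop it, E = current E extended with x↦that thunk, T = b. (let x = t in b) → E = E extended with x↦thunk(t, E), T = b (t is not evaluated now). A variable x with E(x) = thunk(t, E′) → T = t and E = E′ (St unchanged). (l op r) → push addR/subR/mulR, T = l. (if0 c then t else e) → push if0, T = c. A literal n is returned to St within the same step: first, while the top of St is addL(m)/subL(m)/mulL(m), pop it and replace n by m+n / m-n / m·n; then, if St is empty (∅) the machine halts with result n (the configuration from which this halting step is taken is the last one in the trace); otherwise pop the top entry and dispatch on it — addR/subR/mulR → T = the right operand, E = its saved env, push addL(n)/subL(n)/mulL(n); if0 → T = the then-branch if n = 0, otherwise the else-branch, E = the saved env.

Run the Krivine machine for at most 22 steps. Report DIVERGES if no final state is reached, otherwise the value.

0. <T=((λx. (x x)) (λx. (x x))), E=∅, St=∅>
1. <T=(λx. (x x)), E=∅, St=[thunk]>
2. <T=(x x), E={x↦thunk((λx. (x x)), ∅)}, St=∅>
3. <T=x, E={x↦thunk((λx. (x x)), ∅)}, St=[thunk]>
4. <T=(λx. (x x)), E=∅, St=[thunk]>
5. <T=(x x), E={x↦thunk(x, {x↦thunk((λx. (x x)), ∅)})}, St=∅>
6. <T=x, E={x↦thunk(x, {x↦thunk((λx. (x x)), ∅)})}, St=[thunk]>
7. <T=x, E={x↦thunk((λx. (x x)), ∅)}, St=[thunk]>
8. <T=(λx. (x x)), E=∅, St=[thunk]>
9. <T=(x x), E={x↦thunk(x, {x↦thunk(x, {x↦thunk((λx. (x x)), ∅)})})}, St=∅>
10. <T=x, E={x↦thunk(x, {x↦thunk(x, {x↦thunk((λx. (x x)), ∅)})})}, St=[thunk]>
11. <T=x, E={x↦thunk(x, {x↦thunk((λx. (x x)), ∅)})}, St=[thunk]>
12. <T=x, E={x↦thunk((λx. (x x)), ∅)}, St=[thunk]>
13. <T=(λx. (x x)), E=∅, St=[thunk]>
14. <T=(x x), E={x↦thunk(x, {x↦thunk(x, {x↦thunk(x, {x↦thunk((λx. (x x)), ∅)})})})}, St=∅>
15. <T=x, E={x↦thunk(x, {x↦thunk(x, {x↦thunk(x, {x↦thunk((λx. (x x)), ∅)})})})}, St=[thunk]>
16. <T=x, E={x↦thunk(x, {x↦thunk(x, {x↦thunk((λx. (x x)), ∅)})})}, St=[thunk]>
17. <T=x, E={x↦thunk(x, {x↦thunk((λx. (x x)), ∅)})}, St=[thunk]>
18. <T=x, E={x↦thunk((λx. (x x)), ∅)}, St=[thunk]>
19. <T=(λx. (x x)), E=∅, St=[thunk]>
20. <T=(x x), E={x↦thunk(x, {x↦thunk(x, {x↦thunk(x, {x↦thunk(x, {x↦thunk((λx. (x x)), ∅)})})})})}, St=∅>
21. <T=x, E={x↦thunk(x, {x↦thunk(x, {x↦thunk(x, {x↦thunk(x, {x↦thunk((λx. (x x)), ∅)})})})})}, St=[thunk]>
22. <T=x, E={x↦thunk(x, {x↦thunk(x, {x↦thunk(x, {x↦thunk((λx. (x x)), ∅)})})})}, St=[thunk]>
→ 22 transitions taken and the configuration is still not final: no result within 22 steps

Answer: DIVERGES (no final state within 22 steps)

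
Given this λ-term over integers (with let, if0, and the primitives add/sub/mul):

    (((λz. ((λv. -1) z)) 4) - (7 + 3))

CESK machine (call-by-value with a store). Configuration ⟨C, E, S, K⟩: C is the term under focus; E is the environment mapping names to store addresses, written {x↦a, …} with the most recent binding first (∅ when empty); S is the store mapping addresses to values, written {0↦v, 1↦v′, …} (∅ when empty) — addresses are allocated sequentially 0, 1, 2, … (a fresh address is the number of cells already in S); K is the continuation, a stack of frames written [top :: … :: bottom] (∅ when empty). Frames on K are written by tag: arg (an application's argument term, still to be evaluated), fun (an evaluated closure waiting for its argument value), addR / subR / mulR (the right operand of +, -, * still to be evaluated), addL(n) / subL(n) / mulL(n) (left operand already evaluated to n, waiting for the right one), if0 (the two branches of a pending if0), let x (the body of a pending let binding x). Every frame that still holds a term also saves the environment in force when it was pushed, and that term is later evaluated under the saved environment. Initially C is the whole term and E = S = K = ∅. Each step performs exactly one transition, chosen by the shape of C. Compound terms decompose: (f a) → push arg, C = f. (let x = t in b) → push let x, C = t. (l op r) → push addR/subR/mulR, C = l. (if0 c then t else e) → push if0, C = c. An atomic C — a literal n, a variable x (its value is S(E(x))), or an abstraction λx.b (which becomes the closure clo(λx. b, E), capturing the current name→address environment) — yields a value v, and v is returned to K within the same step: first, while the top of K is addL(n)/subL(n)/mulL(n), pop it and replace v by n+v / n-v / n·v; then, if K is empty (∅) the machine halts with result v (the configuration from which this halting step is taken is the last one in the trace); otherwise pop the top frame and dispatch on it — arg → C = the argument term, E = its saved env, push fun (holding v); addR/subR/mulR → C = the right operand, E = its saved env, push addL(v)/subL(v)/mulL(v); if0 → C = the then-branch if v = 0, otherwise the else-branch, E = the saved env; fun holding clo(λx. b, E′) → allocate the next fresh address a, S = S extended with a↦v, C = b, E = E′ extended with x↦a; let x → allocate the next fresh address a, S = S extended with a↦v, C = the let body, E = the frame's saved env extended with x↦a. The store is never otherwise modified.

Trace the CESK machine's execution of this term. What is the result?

t=0: <C=(((λz. ((λv. -1) z)) 4) - (7 + 3)), E=∅, S=∅, K=∅>
t=1: <C=((λz. ((λv. -1) z)) 4), E=∅, S=∅, K=[subR]>
t=2: <C=(λz. ((λv. -1) z)), E=∅, S=∅, K=[arg :: subR]>
t=3: <C=4, E=∅, S=∅, K=[fun :: subR]>
t=4: <C=((λv. -1) z), E={z↦0}, S={0↦4}, K=[subR]>
t=5: <C=(λv. -1), E={z↦0}, S={0↦4}, K=[arg :: subR]>
t=6: <C=z, E={z↦0}, S={0↦4}, K=[fun :: subR]>
t=7: <C=-1, E={v↦1, z↦0}, S={0↦4, 1↦4}, K=[subR]>
t=8: <C=(7 + 3), E=∅, S={0↦4, 1↦4}, K=[subL(-1)]>
t=9: <C=7, E=∅, S={0↦4, 1↦4}, K=[addR :: subL(-1)]>
t=10: <C=3, E=∅, S={0↦4, 1↦4}, K=[addL(7) :: subL(-1)]>
→ final value -11

Answer: -11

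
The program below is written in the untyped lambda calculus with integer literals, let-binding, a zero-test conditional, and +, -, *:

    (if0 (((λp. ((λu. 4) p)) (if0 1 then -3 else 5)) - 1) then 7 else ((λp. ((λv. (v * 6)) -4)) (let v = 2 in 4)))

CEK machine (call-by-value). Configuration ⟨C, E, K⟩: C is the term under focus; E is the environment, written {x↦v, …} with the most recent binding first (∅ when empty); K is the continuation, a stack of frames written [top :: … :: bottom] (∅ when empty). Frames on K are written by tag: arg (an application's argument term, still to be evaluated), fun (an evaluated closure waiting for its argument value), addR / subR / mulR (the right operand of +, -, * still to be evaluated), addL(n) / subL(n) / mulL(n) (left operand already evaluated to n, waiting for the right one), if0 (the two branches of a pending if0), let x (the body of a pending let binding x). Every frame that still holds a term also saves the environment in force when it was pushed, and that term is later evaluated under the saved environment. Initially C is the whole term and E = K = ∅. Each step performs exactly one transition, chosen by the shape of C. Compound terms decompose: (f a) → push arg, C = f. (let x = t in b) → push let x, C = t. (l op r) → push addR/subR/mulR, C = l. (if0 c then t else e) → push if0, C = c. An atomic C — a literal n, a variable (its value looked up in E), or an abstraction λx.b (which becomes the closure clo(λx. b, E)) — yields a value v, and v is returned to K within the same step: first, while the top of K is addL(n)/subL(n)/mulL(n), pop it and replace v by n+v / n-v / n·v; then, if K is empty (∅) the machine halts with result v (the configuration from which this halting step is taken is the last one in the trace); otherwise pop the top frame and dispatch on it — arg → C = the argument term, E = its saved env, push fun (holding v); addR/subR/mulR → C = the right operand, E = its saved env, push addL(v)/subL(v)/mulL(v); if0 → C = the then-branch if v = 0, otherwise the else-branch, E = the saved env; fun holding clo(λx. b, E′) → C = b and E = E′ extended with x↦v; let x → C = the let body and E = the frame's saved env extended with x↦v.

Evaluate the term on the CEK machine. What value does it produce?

t=0: <C=(if0 (((λp. ((λu. 4) p)) (if0 1 then -3 else 5)) - 1) then 7 else ((λp. ((λv. (v * 6)) -4)) (let v = 2 in 4))), E=∅, K=∅>
t=1: <C=(((λp. ((λu. 4) p)) (if0 1 then -3 else 5)) - 1), E=∅, K=[if0]>
t=2: <C=((λp. ((λu. 4) p)) (if0 1 then -3 else 5)), E=∅, K=[subR :: if0]>
t=3: <C=(λp. ((λu. 4) p)), E=∅, K=[arg :: subR :: if0]>
t=4: <C=(if0 1 then -3 else 5), E=∅, K=[fun :: subR :: if0]>
t=5: <C=1, E=∅, K=[if0 :: fun :: subR :: if0]>
t=6: <C=5, E=∅, K=[fun :: subR :: if0]>
t=7: <C=((λu. 4) p), E={p↦5}, K=[subR :: if0]>
t=8: <C=(λu. 4), E={p↦5}, K=[arg :: subR :: if0]>
t=9: <C=p, E={p↦5}, K=[fun :: subR :: if0]>
t=10: <C=4, E={u↦5, p↦5}, K=[subR :: if0]>
t=11: <C=1, E=∅, K=[subL(4) :: if0]>
t=12: <C=((λp. ((λv. (v * 6)) -4)) (let v = 2 in 4)), E=∅, K=∅>
t=13: <C=(λp. ((λv. (v * 6)) -4)), E=∅, K=[arg]>
t=14: <C=(let v = 2 in 4), E=∅, K=[fun]>
t=15: <C=2, E=∅, K=[let v :: fun]>
t=16: <C=4, E={v↦2}, K=[fun]>
t=17: <C=((λv. (v * 6)) -4), E={p↦4}, K=∅>
t=18: <C=(λv. (v * 6)), E={p↦4}, K=[arg]>
t=19: <C=-4, E={p↦4}, K=[fun]>
t=20: <C=(v * 6), E={v↦-4, p↦4}, K=∅>
t=21: <C=v, E={v↦-4, p↦4}, K=[mulR]>
t=22: <C=6, E={v↦-4, p↦4}, K=[mulL(-4)]>
→ final value -24

Answer: -24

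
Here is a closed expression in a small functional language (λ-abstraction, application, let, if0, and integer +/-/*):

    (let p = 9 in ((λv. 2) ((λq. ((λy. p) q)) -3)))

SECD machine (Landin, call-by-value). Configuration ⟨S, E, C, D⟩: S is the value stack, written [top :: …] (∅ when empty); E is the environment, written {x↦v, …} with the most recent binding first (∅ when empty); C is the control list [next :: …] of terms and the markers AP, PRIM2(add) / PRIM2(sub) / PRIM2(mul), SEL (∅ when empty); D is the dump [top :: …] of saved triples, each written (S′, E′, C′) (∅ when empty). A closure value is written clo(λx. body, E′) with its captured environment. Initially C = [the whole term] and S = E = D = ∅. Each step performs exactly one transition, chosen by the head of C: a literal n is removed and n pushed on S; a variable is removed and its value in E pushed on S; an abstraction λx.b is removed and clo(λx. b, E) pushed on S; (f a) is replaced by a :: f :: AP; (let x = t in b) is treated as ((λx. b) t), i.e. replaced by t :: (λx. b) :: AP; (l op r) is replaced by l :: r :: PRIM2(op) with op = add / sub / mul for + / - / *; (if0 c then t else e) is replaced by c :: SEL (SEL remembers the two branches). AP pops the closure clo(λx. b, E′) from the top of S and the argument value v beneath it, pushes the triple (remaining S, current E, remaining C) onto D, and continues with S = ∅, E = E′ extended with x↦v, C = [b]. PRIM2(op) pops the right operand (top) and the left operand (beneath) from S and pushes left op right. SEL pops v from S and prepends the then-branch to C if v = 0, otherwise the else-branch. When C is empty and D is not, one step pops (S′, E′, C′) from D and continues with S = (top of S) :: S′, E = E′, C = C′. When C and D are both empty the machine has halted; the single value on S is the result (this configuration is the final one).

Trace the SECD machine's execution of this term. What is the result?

Answer: 2

Derivation:
step 0: [S=∅ | E=∅ | C=[(let p = 9 in ((λv. 2) ((λq. ((λy. p) q)) -3)))] | D=∅]
step 1: [S=∅ | E=∅ | C=[9 :: (λp. ((λv. 2) ((λq. ((λy. p) q)) -3))) :: AP] | D=∅]
step 2: [S=[9] | E=∅ | C=[(λp. ((λv. 2) ((λq. ((λy. p) q)) -3))) :: AP] | D=∅]
step 3: [S=[clo(λp. ((λv. 2) ((λq. ((λy. p) q)) -3)), ∅) :: 9] | E=∅ | C=[AP] | D=∅]
step 4: [S=∅ | E={p↦9} | C=[((λv. 2) ((λq. ((λy. p) q)) -3))] | D=[(∅, ∅, ∅)]]
step 5: [S=∅ | E={p↦9} | C=[((λq. ((λy. p) q)) -3) :: (λv. 2) :: AP] | D=[(∅, ∅, ∅)]]
step 6: [S=∅ | E={p↦9} | C=[-3 :: (λq. ((λy. p) q)) :: AP :: (λv. 2) :: AP] | D=[(∅, ∅, ∅)]]
step 7: [S=[-3] | E={p↦9} | C=[(λq. ((λy. p) q)) :: AP :: (λv. 2) :: AP] | D=[(∅, ∅, ∅)]]
step 8: [S=[clo(λq. ((λy. p) q), {p↦9}) :: -3] | E={p↦9} | C=[AP :: (λv. 2) :: AP] | D=[(∅, ∅, ∅)]]
step 9: [S=∅ | E={q↦-3, p↦9} | C=[((λy. p) q)] | D=[(∅, {p↦9}, [(λv. 2) :: AP]) :: (∅, ∅, ∅)]]
step 10: [S=∅ | E={q↦-3, p↦9} | C=[q :: (λy. p) :: AP] | D=[(∅, {p↦9}, [(λv. 2) :: AP]) :: (∅, ∅, ∅)]]
step 11: [S=[-3] | E={q↦-3, p↦9} | C=[(λy. p) :: AP] | D=[(∅, {p↦9}, [(λv. 2) :: AP]) :: (∅, ∅, ∅)]]
step 12: [S=[clo(λy. p, {q↦-3, p↦9}) :: -3] | E={q↦-3, p↦9} | C=[AP] | D=[(∅, {p↦9}, [(λv. 2) :: AP]) :: (∅, ∅, ∅)]]
step 13: [S=∅ | E={y↦-3, q↦-3, p↦9} | C=[p] | D=[(∅, {q↦-3, p↦9}, ∅) :: (∅, {p↦9}, [(λv. 2) :: AP]) :: (∅, ∅, ∅)]]
step 14: [S=[9] | E={y↦-3, q↦-3, p↦9} | C=∅ | D=[(∅, {q↦-3, p↦9}, ∅) :: (∅, {p↦9}, [(λv. 2) :: AP]) :: (∅, ∅, ∅)]]
step 15: [S=[9] | E={q↦-3, p↦9} | C=∅ | D=[(∅, {p↦9}, [(λv. 2) :: AP]) :: (∅, ∅, ∅)]]
step 16: [S=[9] | E={p↦9} | C=[(λv. 2) :: AP] | D=[(∅, ∅, ∅)]]
step 17: [S=[clo(λv. 2, {p↦9}) :: 9] | E={p↦9} | C=[AP] | D=[(∅, ∅, ∅)]]
step 18: [S=∅ | E={v↦9, p↦9} | C=[2] | D=[(∅, {p↦9}, ∅) :: (∅, ∅, ∅)]]
step 19: [S=[2] | E={v↦9, p↦9} | C=∅ | D=[(∅, {p↦9}, ∅) :: (∅, ∅, ∅)]]
step 20: [S=[2] | E={p↦9} | C=∅ | D=[(∅, ∅, ∅)]]
step 21: [S=[2] | E=∅ | C=∅ | D=∅]
→ final value 2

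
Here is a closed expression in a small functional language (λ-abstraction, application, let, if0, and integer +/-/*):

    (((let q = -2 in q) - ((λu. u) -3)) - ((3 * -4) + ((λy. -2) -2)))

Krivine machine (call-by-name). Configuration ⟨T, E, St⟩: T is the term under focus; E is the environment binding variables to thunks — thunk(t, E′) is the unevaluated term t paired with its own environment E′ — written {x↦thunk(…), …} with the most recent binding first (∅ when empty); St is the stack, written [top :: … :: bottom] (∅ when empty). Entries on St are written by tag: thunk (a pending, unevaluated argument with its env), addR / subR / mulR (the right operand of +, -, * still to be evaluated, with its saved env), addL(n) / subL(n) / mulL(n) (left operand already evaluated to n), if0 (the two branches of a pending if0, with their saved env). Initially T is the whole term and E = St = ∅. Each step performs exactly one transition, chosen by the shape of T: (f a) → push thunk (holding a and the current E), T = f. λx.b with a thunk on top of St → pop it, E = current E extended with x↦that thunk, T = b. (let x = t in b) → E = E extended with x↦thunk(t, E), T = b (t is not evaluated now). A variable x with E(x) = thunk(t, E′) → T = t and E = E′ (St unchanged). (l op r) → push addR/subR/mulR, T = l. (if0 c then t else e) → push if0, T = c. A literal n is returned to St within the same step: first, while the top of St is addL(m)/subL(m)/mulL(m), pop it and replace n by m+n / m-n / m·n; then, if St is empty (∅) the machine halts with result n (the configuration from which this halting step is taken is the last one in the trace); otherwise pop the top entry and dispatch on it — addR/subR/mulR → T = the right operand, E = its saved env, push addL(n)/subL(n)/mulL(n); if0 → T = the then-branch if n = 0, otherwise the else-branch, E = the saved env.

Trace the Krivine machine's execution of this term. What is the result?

t=0: [T=(((let q = -2 in q) - ((λu. u) -3)) - ((3 * -4) + ((λy. -2) -2))) | E=∅ | St=∅]
t=1: [T=((let q = -2 in q) - ((λu. u) -3)) | E=∅ | St=[subR]]
t=2: [T=(let q = -2 in q) | E=∅ | St=[subR :: subR]]
t=3: [T=q | E={q↦thunk(-2, ∅)} | St=[subR :: subR]]
t=4: [T=-2 | E=∅ | St=[subR :: subR]]
t=5: [T=((λu. u) -3) | E=∅ | St=[subL(-2) :: subR]]
t=6: [T=(λu. u) | E=∅ | St=[thunk :: subL(-2) :: subR]]
t=7: [T=u | E={u↦thunk(-3, ∅)} | St=[subL(-2) :: subR]]
t=8: [T=-3 | E=∅ | St=[subL(-2) :: subR]]
t=9: [T=((3 * -4) + ((λy. -2) -2)) | E=∅ | St=[subL(1)]]
t=10: [T=(3 * -4) | E=∅ | St=[addR :: subL(1)]]
t=11: [T=3 | E=∅ | St=[mulR :: addR :: subL(1)]]
t=12: [T=-4 | E=∅ | St=[mulL(3) :: addR :: subL(1)]]
t=13: [T=((λy. -2) -2) | E=∅ | St=[addL(-12) :: subL(1)]]
t=14: [T=(λy. -2) | E=∅ | St=[thunk :: addL(-12) :: subL(1)]]
t=15: [T=-2 | E={y↦thunk(-2, ∅)} | St=[addL(-12) :: subL(1)]]
→ final value 15

Answer: 15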